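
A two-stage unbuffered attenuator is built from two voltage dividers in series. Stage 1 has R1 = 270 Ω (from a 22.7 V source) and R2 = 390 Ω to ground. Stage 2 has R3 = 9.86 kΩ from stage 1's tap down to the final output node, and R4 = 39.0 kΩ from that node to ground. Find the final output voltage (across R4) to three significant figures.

Stage 2 presents R3+R4 = 48860 Ω as a load on stage 1's tap.
Stage 1's lower leg becomes R2‖(R3+R4) = 386.9 Ω, so V_mid = 22.7 × 386.9/656.9 = 13.37 V.
Stage 2 is itself unloaded: V_out = V_mid × R4/(R3+R4) = 13.37 × 39000/48860 = 10.7 V.

V_out ≈ 10.7 V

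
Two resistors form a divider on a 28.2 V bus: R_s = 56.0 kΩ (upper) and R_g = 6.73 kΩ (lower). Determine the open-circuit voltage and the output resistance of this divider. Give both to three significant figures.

V_th is the open-circuit tap voltage: 28.2 × 6.73/(56.0 + 6.73) = 3.03 V.
With the supply zeroed, R_s and R_g appear in parallel from the tap: R_th = R_s‖R_g = (56.0 × 6.73)/62.73 = 6.01 kΩ.

V_th = 3.03 V, R_th = 6.01 kΩ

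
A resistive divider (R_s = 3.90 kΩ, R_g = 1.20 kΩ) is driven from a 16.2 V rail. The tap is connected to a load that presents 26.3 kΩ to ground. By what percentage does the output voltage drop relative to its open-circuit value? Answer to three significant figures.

The divider's output (Thévenin) resistance is R_s‖R_g = 0.9176 kΩ.
Fractional drop under load = R_th/(R_th + R_L) = 0.9176 / (0.9176 + 26.3) = 0.03372.
So the output falls by 3.37 %.

3.37 %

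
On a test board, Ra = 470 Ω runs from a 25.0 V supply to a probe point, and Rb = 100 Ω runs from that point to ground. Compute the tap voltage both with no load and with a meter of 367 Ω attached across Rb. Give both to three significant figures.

Unloaded: 4.39 V; loaded: 3.58 V

Open-circuit: V = 25.0 × 100/(470 + 100) = 4.39 V.
With the load, Rb becomes Rb‖R_L = 78.59 Ω, so V = 25.0 × 78.59/548.6 = 3.58 V.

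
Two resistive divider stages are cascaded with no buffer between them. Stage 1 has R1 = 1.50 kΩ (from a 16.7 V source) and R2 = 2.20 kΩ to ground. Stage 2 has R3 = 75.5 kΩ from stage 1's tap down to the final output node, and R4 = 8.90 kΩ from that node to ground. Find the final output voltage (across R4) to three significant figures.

V_out ≈ 1.04 V

Stage 2 presents R3+R4 = 84.40 kΩ as a load on stage 1's tap.
Stage 1's lower leg becomes R2‖(R3+R4) = 2.144 kΩ, so V_mid = 16.7 × 2.144/3.644 = 9.826 V.
Stage 2 is itself unloaded: V_out = V_mid × R4/(R3+R4) = 9.826 × 8.90/84.40 = 1.04 V.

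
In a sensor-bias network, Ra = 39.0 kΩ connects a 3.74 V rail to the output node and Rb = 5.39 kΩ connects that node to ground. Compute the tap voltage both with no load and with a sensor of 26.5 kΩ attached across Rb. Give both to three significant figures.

Unloaded: 0.454 V; loaded: 0.385 V

Open-circuit: V = 3.74 × 5.39/(39.0 + 5.39) = 0.454 V.
With the load, Rb becomes Rb‖R_L = 4.479 kΩ, so V = 3.74 × 4.479/43.48 = 0.385 V.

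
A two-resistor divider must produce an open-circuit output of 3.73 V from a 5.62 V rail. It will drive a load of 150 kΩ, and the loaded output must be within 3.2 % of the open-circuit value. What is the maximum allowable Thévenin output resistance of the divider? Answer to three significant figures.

Loading drop = R_th/(R_th + R_L) ≤ 0.0320, so R_th ≤ R_L · ε/(1−ε) = 150 kΩ × 0.0320/0.9680 = 4.96 kΩ.
(Any R1, R2 with R2/(R1+R2) = 0.664 and R1‖R2 ≤ 4.96 kΩ will meet the spec.)

R_th ≤ 4.96 kΩ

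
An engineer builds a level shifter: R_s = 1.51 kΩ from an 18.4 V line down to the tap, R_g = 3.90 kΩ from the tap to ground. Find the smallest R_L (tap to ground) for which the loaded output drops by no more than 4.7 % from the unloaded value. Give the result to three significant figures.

Output resistance R_th = R_s‖R_g = (1.51 × 3.90)/5.410 = 1.089 kΩ.
The fractional drop is R_th/(R_th + R_L); requiring this ≤ 0.0470 gives R_L ≥ R_th(1/0.0470 − 1) = 1.089 × 20.28 = 22.1 kΩ.

R_L(min) ≈ 22.1 kΩ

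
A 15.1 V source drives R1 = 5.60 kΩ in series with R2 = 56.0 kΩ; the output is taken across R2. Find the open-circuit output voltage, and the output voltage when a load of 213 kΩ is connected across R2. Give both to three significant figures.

Open-circuit: V = 15.1 × 56.0/(5.60 + 56.0) = 13.7 V.
With the load, R2 becomes R2‖R_L = 44.34 kΩ, so V = 15.1 × 44.34/49.94 = 13.4 V.

Unloaded: 13.7 V; loaded: 13.4 V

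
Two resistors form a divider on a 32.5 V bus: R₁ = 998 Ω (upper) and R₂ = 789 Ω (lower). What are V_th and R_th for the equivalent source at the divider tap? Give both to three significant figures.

V_th is the open-circuit tap voltage: 32.5 × 789/(998 + 789) = 14.3 V.
With the supply zeroed, R₁ and R₂ appear in parallel from the tap: R_th = R₁‖R₂ = (998 × 789)/1787 = 441 Ω.

V_th = 14.3 V, R_th = 441 Ω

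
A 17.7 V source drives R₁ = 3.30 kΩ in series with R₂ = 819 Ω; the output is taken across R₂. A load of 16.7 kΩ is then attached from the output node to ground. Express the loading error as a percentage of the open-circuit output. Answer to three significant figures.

The divider's output (Thévenin) resistance is R₁‖R₂ = 656.2 Ω.
Fractional drop under load = R_th/(R_th + R_L) = 656.2 / (656.2 + 16700) = 0.03781.
So the output falls by 3.78 %.

3.78 %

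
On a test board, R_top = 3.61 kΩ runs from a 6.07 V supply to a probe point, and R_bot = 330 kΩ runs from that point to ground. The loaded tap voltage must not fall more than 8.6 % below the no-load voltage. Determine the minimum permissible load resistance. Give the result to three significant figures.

Output resistance R_th = R_top‖R_bot = (3.61 × 330)/333.6 = 3.571 kΩ.
The fractional drop is R_th/(R_th + R_L); requiring this ≤ 0.0860 gives R_L ≥ R_th(1/0.0860 − 1) = 3.571 × 10.63 = 38.0 kΩ.

R_L(min) ≈ 38.0 kΩ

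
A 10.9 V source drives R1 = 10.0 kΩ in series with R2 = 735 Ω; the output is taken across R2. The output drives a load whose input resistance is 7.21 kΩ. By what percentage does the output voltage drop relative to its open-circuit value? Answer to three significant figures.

8.67 %

The divider's output (Thévenin) resistance is R1‖R2 = 684.7 Ω.
Fractional drop under load = R_th/(R_th + R_L) = 684.7 / (684.7 + 7210) = 0.08673.
So the output falls by 8.67 %.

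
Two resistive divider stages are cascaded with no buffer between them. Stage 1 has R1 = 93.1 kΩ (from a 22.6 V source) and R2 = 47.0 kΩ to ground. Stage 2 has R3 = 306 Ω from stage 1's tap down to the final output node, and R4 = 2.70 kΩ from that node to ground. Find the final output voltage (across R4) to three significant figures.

V_out ≈ 0.598 V

Stage 2 presents R3+R4 = 3006 Ω as a load on stage 1's tap.
Stage 1's lower leg becomes R2‖(R3+R4) = 2825 Ω, so V_mid = 22.6 × 2825/95930 = 0.6656 V.
Stage 2 is itself unloaded: V_out = V_mid × R4/(R3+R4) = 0.6656 × 2700/3006 = 0.598 V.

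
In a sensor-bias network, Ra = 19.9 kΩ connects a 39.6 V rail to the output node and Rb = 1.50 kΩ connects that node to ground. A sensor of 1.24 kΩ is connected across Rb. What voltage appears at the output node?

The load sits in parallel with Rb: Rb‖R_L = (1.50 × 1.24) / (1.50 + 1.24) = 0.6788 kΩ.
V_out = 39.6 × 0.6788 / (19.9 + 0.6788) = 39.6 × 0.6788/20.58 = 1.31 V.

V_out ≈ 1.31 V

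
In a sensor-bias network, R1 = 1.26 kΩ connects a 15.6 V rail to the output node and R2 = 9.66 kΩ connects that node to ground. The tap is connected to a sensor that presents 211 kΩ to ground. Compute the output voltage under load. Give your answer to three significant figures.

V_out ≈ 13.7 V

The load sits in parallel with R2: R2‖R_L = (9.66 × 211) / (9.66 + 211) = 9.237 kΩ.
V_out = 15.6 × 9.237 / (1.26 + 9.237) = 15.6 × 9.237/10.50 = 13.7 V.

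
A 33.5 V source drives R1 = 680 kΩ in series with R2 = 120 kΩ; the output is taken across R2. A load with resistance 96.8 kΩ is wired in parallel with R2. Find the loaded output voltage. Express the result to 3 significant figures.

The load sits in parallel with R2: R2‖R_L = (120 × 96.8) / (120 + 96.8) = 53.58 kΩ.
V_out = 33.5 × 53.58 / (680 + 53.58) = 33.5 × 53.58/733.6 = 2.45 V.

V_out ≈ 2.45 V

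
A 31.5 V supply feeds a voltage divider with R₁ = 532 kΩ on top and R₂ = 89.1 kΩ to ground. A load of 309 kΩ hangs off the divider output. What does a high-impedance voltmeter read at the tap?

The load sits in parallel with R₂: R₂‖R_L = (89.1 × 309) / (89.1 + 309) = 69.16 kΩ.
V_out = 31.5 × 69.16 / (532 + 69.16) = 31.5 × 69.16/601.2 = 3.62 V.

V_out ≈ 3.62 V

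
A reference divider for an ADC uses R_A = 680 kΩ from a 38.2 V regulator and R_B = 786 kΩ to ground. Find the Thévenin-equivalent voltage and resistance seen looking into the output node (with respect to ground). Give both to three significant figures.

V_th is the open-circuit tap voltage: 38.2 × 786/(680 + 786) = 20.5 V.
With the supply zeroed, R_A and R_B appear in parallel from the tap: R_th = R_A‖R_B = (680 × 786)/1466 = 365 kΩ.

V_th = 20.5 V, R_th = 365 kΩ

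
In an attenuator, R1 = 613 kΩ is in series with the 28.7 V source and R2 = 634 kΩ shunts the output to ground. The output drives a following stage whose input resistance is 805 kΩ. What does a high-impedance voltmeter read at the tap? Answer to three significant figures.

The load sits in parallel with R2: R2‖R_L = (634 × 805) / (634 + 805) = 354.7 kΩ.
V_out = 28.7 × 354.7 / (613 + 354.7) = 28.7 × 354.7/967.7 = 10.5 V.
(Unloaded it would have been 14.6 V.)

V_out ≈ 10.5 V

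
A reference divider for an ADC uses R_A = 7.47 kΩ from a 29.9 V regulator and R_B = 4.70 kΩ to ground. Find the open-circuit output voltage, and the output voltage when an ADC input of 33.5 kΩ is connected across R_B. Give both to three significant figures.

Unloaded: 11.5 V; loaded: 10.6 V

Open-circuit: V = 29.9 × 4.70/(7.47 + 4.70) = 11.5 V.
With the load, R_B becomes R_B‖R_L = 4.122 kΩ, so V = 29.9 × 4.122/11.59 = 10.6 V.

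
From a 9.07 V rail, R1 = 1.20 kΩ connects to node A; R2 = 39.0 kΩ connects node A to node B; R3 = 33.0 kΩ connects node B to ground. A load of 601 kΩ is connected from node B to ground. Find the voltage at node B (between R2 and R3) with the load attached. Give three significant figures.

V ≈ 3.97 V

At node B, R3 is in parallel with the load: R3‖R_L = 31.28 kΩ.
Below node A the resistance is R2 + (R3‖R_L) = 70.28 kΩ, so V_A = 9.07 × 70.28/71.48 = 8.918 V.
Then V_B = V_A × (R3‖R_L)/(R2 + R3‖R_L) = 8.918 × 31.28/70.28 = 3.97 V.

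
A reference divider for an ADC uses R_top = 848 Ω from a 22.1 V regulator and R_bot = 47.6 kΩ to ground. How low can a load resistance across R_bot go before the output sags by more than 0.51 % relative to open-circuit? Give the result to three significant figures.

Output resistance R_th = R_top‖R_bot = (848 × 47600)/48450 = 833.2 Ω.
The fractional drop is R_th/(R_th + R_L); requiring this ≤ 0.00510 gives R_L ≥ R_th(1/0.00510 − 1) = 833.2 × 195.1 = 163 kΩ.

R_L(min) ≈ 163 kΩ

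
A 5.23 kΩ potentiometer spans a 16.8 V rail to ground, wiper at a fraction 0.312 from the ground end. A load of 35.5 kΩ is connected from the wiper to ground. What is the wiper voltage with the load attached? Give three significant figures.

The wiper splits the pot into (1−α)R = 3.598 kΩ above and αR = 1.632 kΩ below.
Lower section ‖ load = 1.560 kΩ.
V_wiper = 16.8 × 1.560/(3.598 + 1.560) = 5.08 V.

V ≈ 5.08 V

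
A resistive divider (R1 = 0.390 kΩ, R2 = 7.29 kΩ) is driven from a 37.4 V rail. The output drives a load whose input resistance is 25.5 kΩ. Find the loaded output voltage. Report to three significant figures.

The load sits in parallel with R2: R2‖R_L = (7290 × 25500) / (7290 + 25500) = 5669 Ω.
V_out = 37.4 × 5669 / (390 + 5669) = 37.4 × 5669/6059 = 35.0 V.

V_out ≈ 35.0 V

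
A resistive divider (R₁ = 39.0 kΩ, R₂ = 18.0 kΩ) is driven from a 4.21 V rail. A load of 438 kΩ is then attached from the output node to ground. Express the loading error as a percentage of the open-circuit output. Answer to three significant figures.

The divider's output (Thévenin) resistance is R₁‖R₂ = 12.32 kΩ.
Fractional drop under load = R_th/(R_th + R_L) = 12.32 / (12.32 + 438) = 0.02735.
So the output falls by 2.73 %.

2.73 %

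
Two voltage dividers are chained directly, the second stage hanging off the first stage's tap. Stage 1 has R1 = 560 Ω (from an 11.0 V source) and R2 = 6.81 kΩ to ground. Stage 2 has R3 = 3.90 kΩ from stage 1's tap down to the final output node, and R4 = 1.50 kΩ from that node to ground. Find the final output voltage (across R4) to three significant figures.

Stage 2 presents R3+R4 = 5400 Ω as a load on stage 1's tap.
Stage 1's lower leg becomes R2‖(R3+R4) = 3012 Ω, so V_mid = 11.0 × 3012/3572 = 9.275 V.
Stage 2 is itself unloaded: V_out = V_mid × R4/(R3+R4) = 9.275 × 1500/5400 = 2.58 V.

V_out ≈ 2.58 V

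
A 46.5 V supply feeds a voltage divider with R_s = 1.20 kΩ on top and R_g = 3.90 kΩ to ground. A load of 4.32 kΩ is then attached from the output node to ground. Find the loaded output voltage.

V_out ≈ 29.3 V

The load sits in parallel with R_g: R_g‖R_L = (3.90 × 4.32) / (3.90 + 4.32) = 2.050 kΩ.
V_out = 46.5 × 2.050 / (1.20 + 2.050) = 46.5 × 2.050/3.250 = 29.3 V.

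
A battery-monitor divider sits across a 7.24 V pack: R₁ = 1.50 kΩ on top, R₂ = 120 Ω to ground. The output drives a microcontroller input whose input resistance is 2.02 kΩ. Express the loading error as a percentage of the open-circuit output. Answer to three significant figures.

5.21 %

The divider's output (Thévenin) resistance is R₁‖R₂ = 111.1 Ω.
Fractional drop under load = R_th/(R_th + R_L) = 111.1 / (111.1 + 2020) = 0.05214.
So the output falls by 5.21 %.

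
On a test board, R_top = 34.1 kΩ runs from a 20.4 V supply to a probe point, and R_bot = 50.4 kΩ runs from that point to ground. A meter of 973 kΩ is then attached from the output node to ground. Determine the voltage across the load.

The load sits in parallel with R_bot: R_bot‖R_L = (50.4 × 973) / (50.4 + 973) = 47.92 kΩ.
V_out = 20.4 × 47.92 / (34.1 + 47.92) = 20.4 × 47.92/82.02 = 11.9 V.

V_out ≈ 11.9 V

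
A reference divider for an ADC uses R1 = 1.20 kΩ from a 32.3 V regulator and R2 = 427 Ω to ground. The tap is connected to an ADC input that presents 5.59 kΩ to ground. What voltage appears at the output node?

V_out ≈ 8.02 V

The load sits in parallel with R2: R2‖R_L = (427 × 5590) / (427 + 5590) = 396.7 Ω.
V_out = 32.3 × 396.7 / (1200 + 396.7) = 32.3 × 396.7/1597 = 8.02 V.
(Unloaded it would have been 8.48 V.)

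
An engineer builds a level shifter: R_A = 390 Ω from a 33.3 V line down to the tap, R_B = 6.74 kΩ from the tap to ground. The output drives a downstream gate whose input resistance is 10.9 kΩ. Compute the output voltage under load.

The load sits in parallel with R_B: R_B‖R_L = (6740 × 10900) / (6740 + 10900) = 4165 Ω.
V_out = 33.3 × 4165 / (390 + 4165) = 33.3 × 4165/4555 = 30.4 V.

V_out ≈ 30.4 V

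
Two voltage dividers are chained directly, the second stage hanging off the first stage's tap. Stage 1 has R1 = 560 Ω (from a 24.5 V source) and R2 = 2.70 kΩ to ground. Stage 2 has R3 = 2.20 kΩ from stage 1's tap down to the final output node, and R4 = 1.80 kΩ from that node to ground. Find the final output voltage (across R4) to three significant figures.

V_out ≈ 8.18 V

Stage 2 presents R3+R4 = 4000 Ω as a load on stage 1's tap.
Stage 1's lower leg becomes R2‖(R3+R4) = 1612 Ω, so V_mid = 24.5 × 1612/2172 = 18.18 V.
Stage 2 is itself unloaded: V_out = V_mid × R4/(R3+R4) = 18.18 × 1800/4000 = 8.18 V.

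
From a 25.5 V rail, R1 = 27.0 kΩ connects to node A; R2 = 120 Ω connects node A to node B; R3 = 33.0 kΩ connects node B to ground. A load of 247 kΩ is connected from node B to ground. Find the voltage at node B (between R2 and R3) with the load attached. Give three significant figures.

At node B, R3 is in parallel with the load: R3‖R_L = 29110 Ω.
Below node A the resistance is R2 + (R3‖R_L) = 29230 Ω, so V_A = 25.5 × 29230/56230 = 13.26 V.
Then V_B = V_A × (R3‖R_L)/(R2 + R3‖R_L) = 13.26 × 29110/29230 = 13.2 V.

V ≈ 13.2 V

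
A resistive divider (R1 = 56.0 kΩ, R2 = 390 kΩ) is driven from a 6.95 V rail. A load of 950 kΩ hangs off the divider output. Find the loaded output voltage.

V_out ≈ 5.78 V

The load sits in parallel with R2: R2‖R_L = (390 × 950) / (390 + 950) = 276.5 kΩ.
V_out = 6.95 × 276.5 / (56.0 + 276.5) = 6.95 × 276.5/332.5 = 5.78 V.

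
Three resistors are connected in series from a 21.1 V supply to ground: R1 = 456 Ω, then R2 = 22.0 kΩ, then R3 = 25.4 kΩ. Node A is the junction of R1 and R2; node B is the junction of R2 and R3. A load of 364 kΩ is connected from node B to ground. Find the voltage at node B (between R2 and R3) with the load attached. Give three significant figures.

At node B, R3 is in parallel with the load: R3‖R_L = 23740 Ω.
Below node A the resistance is R2 + (R3‖R_L) = 45740 Ω, so V_A = 21.1 × 45740/46200 = 20.89 V.
Then V_B = V_A × (R3‖R_L)/(R2 + R3‖R_L) = 20.89 × 23740/45740 = 10.8 V.

V ≈ 10.8 V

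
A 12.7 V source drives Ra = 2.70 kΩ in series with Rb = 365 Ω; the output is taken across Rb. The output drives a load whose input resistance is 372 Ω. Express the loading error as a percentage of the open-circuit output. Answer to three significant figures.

The divider's output (Thévenin) resistance is Ra‖Rb = 321.5 Ω.
Fractional drop under load = R_th/(R_th + R_L) = 321.5 / (321.5 + 372) = 0.4636.
So the output falls by 46.4 %.

46.4 %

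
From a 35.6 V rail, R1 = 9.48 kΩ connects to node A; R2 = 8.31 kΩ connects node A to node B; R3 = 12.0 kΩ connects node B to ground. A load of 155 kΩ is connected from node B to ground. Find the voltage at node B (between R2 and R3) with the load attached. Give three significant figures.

At node B, R3 is in parallel with the load: R3‖R_L = 11.14 kΩ.
Below node A the resistance is R2 + (R3‖R_L) = 19.45 kΩ, so V_A = 35.6 × 19.45/28.93 = 23.93 V.
Then V_B = V_A × (R3‖R_L)/(R2 + R3‖R_L) = 23.93 × 11.14/19.45 = 13.7 V.

V ≈ 13.7 V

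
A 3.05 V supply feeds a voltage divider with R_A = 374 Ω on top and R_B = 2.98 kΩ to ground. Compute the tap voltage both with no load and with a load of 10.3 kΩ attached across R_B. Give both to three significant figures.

Unloaded: 2.71 V; loaded: 2.63 V

Open-circuit: V = 3.05 × 2980/(374 + 2980) = 2.71 V.
With the load, R_B becomes R_B‖R_L = 2311 Ω, so V = 3.05 × 2311/2685 = 2.63 V.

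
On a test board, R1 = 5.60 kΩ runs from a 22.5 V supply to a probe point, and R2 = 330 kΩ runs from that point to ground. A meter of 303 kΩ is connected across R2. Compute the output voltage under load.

V_out ≈ 21.7 V

The load sits in parallel with R2: R2‖R_L = (330 × 303) / (330 + 303) = 158.0 kΩ.
V_out = 22.5 × 158.0 / (5.60 + 158.0) = 22.5 × 158.0/163.6 = 21.7 V.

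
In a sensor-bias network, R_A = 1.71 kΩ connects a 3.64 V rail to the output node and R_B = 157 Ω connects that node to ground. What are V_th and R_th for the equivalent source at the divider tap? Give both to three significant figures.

V_th is the open-circuit tap voltage: 3.64 × 157/(1710 + 157) = 0.306 V.
With the supply zeroed, R_A and R_B appear in parallel from the tap: R_th = R_A‖R_B = (1710 × 157)/1867 = 144 Ω.

V_th = 0.306 V, R_th = 144 Ω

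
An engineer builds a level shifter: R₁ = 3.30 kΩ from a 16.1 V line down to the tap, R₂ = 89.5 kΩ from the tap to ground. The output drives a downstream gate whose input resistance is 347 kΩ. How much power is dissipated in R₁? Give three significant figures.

Total resistance from the source is R₁ + (R₂‖R_L) = 74.45 kΩ, so I = 16.1/74.45 kΩ = 0.2163 mA.
P = I²·R₁ = (0.2163 mA)² × 3.30 kΩ = 0.154 mW.

P ≈ 0.154 mW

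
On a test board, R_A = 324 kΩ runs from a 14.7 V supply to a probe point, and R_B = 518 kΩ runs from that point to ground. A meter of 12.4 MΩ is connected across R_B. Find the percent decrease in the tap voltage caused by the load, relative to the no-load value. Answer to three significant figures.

The divider's output (Thévenin) resistance is R_A‖R_B = 199.3 kΩ.
Fractional drop under load = R_th/(R_th + R_L) = 199.3 / (199.3 + 12400) = 0.01582.
So the output falls by 1.58 %.

1.58 %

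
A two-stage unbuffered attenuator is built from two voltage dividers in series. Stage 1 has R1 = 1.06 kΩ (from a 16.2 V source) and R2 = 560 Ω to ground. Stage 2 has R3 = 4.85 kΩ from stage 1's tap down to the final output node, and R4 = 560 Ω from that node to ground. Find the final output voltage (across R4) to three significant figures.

Stage 2 presents R3+R4 = 5410 Ω as a load on stage 1's tap.
Stage 1's lower leg becomes R2‖(R3+R4) = 507.5 Ω, so V_mid = 16.2 × 507.5/1567 = 5.245 V.
Stage 2 is itself unloaded: V_out = V_mid × R4/(R3+R4) = 5.245 × 560/5410 = 0.543 V.

V_out ≈ 0.543 V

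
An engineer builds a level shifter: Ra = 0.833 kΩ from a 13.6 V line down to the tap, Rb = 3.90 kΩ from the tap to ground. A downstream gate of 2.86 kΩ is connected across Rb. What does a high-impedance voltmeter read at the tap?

V_out ≈ 9.04 V

The load sits in parallel with Rb: Rb‖R_L = (3900 × 2860) / (3900 + 2860) = 1650 Ω.
V_out = 13.6 × 1650 / (833 + 1650) = 13.6 × 1650/2483 = 9.04 V.
(Unloaded it would have been 11.2 V.)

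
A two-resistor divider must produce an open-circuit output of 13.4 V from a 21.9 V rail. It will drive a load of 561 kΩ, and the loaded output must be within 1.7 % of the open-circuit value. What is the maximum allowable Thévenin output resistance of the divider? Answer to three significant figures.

R_th ≤ 9.70 kΩ

Loading drop = R_th/(R_th + R_L) ≤ 0.0170, so R_th ≤ R_L · ε/(1−ε) = 561 kΩ × 0.0170/0.9830 = 9.70 kΩ.
(Any R1, R2 with R2/(R1+R2) = 0.612 and R1‖R2 ≤ 9.70 kΩ will meet the spec.)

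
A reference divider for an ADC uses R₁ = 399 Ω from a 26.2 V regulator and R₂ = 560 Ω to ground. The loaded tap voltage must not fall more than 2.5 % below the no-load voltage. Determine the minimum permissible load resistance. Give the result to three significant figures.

Output resistance R_th = R₁‖R₂ = (399 × 560)/959.0 = 233.0 Ω.
The fractional drop is R_th/(R_th + R_L); requiring this ≤ 0.0250 gives R_L ≥ R_th(1/0.0250 − 1) = 233.0 × 39.00 = 9.09 kΩ.

R_L(min) ≈ 9.09 kΩ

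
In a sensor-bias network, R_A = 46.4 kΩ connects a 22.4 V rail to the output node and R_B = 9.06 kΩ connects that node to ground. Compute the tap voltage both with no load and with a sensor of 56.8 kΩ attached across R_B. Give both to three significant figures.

Open-circuit: V = 22.4 × 9.06/(46.4 + 9.06) = 3.66 V.
With the load, R_B becomes R_B‖R_L = 7.814 kΩ, so V = 22.4 × 7.814/54.21 = 3.23 V.

Unloaded: 3.66 V; loaded: 3.23 V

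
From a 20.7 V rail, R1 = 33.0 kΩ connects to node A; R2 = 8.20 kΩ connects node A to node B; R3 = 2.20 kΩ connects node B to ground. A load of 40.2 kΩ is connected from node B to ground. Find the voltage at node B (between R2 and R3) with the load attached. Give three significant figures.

V ≈ 0.997 V

At node B, R3 is in parallel with the load: R3‖R_L = 2.086 kΩ.
Below node A the resistance is R2 + (R3‖R_L) = 10.29 kΩ, so V_A = 20.7 × 10.29/43.29 = 4.919 V.
Then V_B = V_A × (R3‖R_L)/(R2 + R3‖R_L) = 4.919 × 2.086/10.29 = 0.997 V.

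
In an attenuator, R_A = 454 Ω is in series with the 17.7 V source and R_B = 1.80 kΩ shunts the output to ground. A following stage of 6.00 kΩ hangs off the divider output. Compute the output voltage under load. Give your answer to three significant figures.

The load sits in parallel with R_B: R_B‖R_L = (1800 × 6000) / (1800 + 6000) = 1385 Ω.
V_out = 17.7 × 1385 / (454 + 1385) = 17.7 × 1385/1839 = 13.3 V.
(Unloaded it would have been 14.1 V.)

V_out ≈ 13.3 V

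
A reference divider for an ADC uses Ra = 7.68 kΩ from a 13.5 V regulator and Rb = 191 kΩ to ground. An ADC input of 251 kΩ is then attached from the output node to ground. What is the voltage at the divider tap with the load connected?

V_out ≈ 12.6 V

The load sits in parallel with Rb: Rb‖R_L = (191 × 251) / (191 + 251) = 108.5 kΩ.
V_out = 13.5 × 108.5 / (7.68 + 108.5) = 13.5 × 108.5/116.1 = 12.6 V.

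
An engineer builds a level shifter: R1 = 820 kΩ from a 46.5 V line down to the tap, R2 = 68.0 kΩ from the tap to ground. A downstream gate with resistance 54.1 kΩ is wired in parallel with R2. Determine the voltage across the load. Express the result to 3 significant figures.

The load sits in parallel with R2: R2‖R_L = (68.0 × 54.1) / (68.0 + 54.1) = 30.13 kΩ.
V_out = 46.5 × 30.13 / (820 + 30.13) = 46.5 × 30.13/850.1 = 1.65 V.

V_out ≈ 1.65 V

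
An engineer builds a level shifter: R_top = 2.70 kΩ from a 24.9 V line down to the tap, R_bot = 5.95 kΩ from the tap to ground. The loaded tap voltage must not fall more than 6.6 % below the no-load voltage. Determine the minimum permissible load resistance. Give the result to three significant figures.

R_L(min) ≈ 26.3 kΩ

Output resistance R_th = R_top‖R_bot = (2.70 × 5.95)/8.650 = 1.857 kΩ.
The fractional drop is R_th/(R_th + R_L); requiring this ≤ 0.0660 gives R_L ≥ R_th(1/0.0660 − 1) = 1.857 × 14.15 = 26.3 kΩ.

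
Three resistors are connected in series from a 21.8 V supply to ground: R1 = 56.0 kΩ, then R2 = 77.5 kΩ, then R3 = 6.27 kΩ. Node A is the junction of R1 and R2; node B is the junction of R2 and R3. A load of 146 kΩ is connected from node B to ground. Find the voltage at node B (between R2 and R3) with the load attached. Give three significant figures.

V ≈ 0.939 V

At node B, R3 is in parallel with the load: R3‖R_L = 6.012 kΩ.
Below node A the resistance is R2 + (R3‖R_L) = 83.51 kΩ, so V_A = 21.8 × 83.51/139.5 = 13.05 V.
Then V_B = V_A × (R3‖R_L)/(R2 + R3‖R_L) = 13.05 × 6.012/83.51 = 0.939 V.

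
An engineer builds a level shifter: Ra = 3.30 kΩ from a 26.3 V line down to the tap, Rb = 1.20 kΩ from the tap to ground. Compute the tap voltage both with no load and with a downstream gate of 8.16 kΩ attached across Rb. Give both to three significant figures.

Unloaded: 7.01 V; loaded: 6.33 V

Open-circuit: V = 26.3 × 1.20/(3.30 + 1.20) = 7.01 V.
With the load, Rb becomes Rb‖R_L = 1.046 kΩ, so V = 26.3 × 1.046/4.346 = 6.33 V.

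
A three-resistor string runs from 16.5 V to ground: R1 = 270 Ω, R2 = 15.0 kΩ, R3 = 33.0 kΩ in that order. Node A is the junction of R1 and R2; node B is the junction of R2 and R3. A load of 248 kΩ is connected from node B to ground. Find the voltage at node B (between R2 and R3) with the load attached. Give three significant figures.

V ≈ 10.8 V

At node B, R3 is in parallel with the load: R3‖R_L = 29120 Ω.
Below node A the resistance is R2 + (R3‖R_L) = 44120 Ω, so V_A = 16.5 × 44120/44390 = 16.40 V.
Then V_B = V_A × (R3‖R_L)/(R2 + R3‖R_L) = 16.40 × 29120/44120 = 10.8 V.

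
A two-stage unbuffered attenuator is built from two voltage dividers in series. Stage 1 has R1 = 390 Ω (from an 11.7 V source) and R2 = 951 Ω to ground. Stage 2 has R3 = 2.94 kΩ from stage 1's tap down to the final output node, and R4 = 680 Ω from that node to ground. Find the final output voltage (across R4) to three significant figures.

Stage 2 presents R3+R4 = 3620 Ω as a load on stage 1's tap.
Stage 1's lower leg becomes R2‖(R3+R4) = 753.1 Ω, so V_mid = 11.7 × 753.1/1143 = 7.708 V.
Stage 2 is itself unloaded: V_out = V_mid × R4/(R3+R4) = 7.708 × 680/3620 = 1.45 V.

V_out ≈ 1.45 V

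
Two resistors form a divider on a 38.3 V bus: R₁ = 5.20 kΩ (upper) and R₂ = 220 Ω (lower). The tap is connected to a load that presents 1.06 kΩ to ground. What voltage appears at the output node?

V_out ≈ 1.30 V

The load sits in parallel with R₂: R₂‖R_L = (220 × 1060) / (220 + 1060) = 182.2 Ω.
V_out = 38.3 × 182.2 / (5200 + 182.2) = 38.3 × 182.2/5382 = 1.30 V.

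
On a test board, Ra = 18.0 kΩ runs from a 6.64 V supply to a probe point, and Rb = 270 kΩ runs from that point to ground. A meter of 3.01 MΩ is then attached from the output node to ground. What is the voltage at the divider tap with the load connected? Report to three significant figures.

V_out ≈ 6.19 V

The load sits in parallel with Rb: Rb‖R_L = (270 × 3010) / (270 + 3010) = 247.8 kΩ.
V_out = 6.64 × 247.8 / (18.0 + 247.8) = 6.64 × 247.8/265.8 = 6.19 V.
(Unloaded it would have been 6.22 V.)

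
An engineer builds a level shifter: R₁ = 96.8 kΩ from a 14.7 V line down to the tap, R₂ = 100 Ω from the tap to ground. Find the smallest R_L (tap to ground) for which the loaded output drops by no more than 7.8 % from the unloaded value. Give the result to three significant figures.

R_L(min) ≈ 1.18 kΩ

Output resistance R_th = R₁‖R₂ = (96800 × 100)/96900 = 99.90 Ω.
The fractional drop is R_th/(R_th + R_L); requiring this ≤ 0.0780 gives R_L ≥ R_th(1/0.0780 − 1) = 99.90 × 11.82 = 1.18 kΩ.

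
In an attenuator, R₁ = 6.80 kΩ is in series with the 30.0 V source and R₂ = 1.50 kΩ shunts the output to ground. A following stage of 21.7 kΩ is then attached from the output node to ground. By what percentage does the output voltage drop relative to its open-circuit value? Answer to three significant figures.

5.36 %

The divider's output (Thévenin) resistance is R₁‖R₂ = 1.229 kΩ.
Fractional drop under load = R_th/(R_th + R_L) = 1.229 / (1.229 + 21.7) = 0.05360.
So the output falls by 5.36 %.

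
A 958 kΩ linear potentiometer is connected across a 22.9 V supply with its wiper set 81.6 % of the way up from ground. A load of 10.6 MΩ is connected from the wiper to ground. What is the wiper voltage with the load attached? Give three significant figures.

The wiper splits the pot into (1−α)R = 176.3 kΩ above and αR = 781.7 kΩ below.
Lower section ‖ load = 728.0 kΩ.
V_wiper = 22.9 × 728.0/(176.3 + 728.0) = 18.4 V.

V ≈ 18.4 V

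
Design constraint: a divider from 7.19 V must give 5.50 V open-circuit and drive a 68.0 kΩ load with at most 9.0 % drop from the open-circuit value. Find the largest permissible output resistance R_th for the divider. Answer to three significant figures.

Loading drop = R_th/(R_th + R_L) ≤ 0.0900, so R_th ≤ R_L · ε/(1−ε) = 68.0 kΩ × 0.0900/0.9100 = 6.73 kΩ.
(Any R1, R2 with R2/(R1+R2) = 0.765 and R1‖R2 ≤ 6.73 kΩ will meet the spec.)

R_th ≤ 6.73 kΩ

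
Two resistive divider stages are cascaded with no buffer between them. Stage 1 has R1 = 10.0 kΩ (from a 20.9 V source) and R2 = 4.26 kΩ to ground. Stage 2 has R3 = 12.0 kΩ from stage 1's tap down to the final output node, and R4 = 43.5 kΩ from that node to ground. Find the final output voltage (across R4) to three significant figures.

Stage 2 presents R3+R4 = 55.50 kΩ as a load on stage 1's tap.
Stage 1's lower leg becomes R2‖(R3+R4) = 3.956 kΩ, so V_mid = 20.9 × 3.956/13.96 = 5.925 V.
Stage 2 is itself unloaded: V_out = V_mid × R4/(R3+R4) = 5.925 × 43.5/55.50 = 4.64 V.

V_out ≈ 4.64 V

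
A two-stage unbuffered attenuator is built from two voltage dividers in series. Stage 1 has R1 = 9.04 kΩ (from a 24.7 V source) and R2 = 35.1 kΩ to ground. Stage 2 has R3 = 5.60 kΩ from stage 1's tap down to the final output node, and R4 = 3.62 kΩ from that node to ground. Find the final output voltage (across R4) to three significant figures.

V_out ≈ 4.33 V

Stage 2 presents R3+R4 = 9.220 kΩ as a load on stage 1's tap.
Stage 1's lower leg becomes R2‖(R3+R4) = 7.302 kΩ, so V_mid = 24.7 × 7.302/16.34 = 11.04 V.
Stage 2 is itself unloaded: V_out = V_mid × R4/(R3+R4) = 11.04 × 3.62/9.220 = 4.33 V.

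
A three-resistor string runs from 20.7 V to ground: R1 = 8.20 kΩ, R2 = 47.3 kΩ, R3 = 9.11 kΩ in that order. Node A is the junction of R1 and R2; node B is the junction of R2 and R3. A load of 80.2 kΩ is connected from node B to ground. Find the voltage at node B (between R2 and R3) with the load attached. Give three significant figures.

At node B, R3 is in parallel with the load: R3‖R_L = 8.181 kΩ.
Below node A the resistance is R2 + (R3‖R_L) = 55.48 kΩ, so V_A = 20.7 × 55.48/63.68 = 18.03 V.
Then V_B = V_A × (R3‖R_L)/(R2 + R3‖R_L) = 18.03 × 8.181/55.48 = 2.66 V.

V ≈ 2.66 V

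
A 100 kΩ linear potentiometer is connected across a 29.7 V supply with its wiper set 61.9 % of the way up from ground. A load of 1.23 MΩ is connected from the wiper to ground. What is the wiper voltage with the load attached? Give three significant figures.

The wiper splits the pot into (1−α)R = 38.10 kΩ above and αR = 61.90 kΩ below.
Lower section ‖ load = 58.93 kΩ.
V_wiper = 29.7 × 58.93/(38.10 + 58.93) = 18.0 V.

V ≈ 18.0 V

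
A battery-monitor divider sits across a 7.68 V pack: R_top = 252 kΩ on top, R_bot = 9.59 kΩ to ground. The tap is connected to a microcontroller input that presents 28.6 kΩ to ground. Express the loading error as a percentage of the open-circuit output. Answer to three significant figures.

Unloaded V = 7.68 × 9.59/261.6 = 0.2816 V.
Loaded: R_bot‖R_L = 7.182 kΩ, giving V = 7.68 × 7.182/259.2 = 0.2128 V.
Drop = (0.2816 − 0.2128) / 0.2816 = 24.4 %.

24.4 %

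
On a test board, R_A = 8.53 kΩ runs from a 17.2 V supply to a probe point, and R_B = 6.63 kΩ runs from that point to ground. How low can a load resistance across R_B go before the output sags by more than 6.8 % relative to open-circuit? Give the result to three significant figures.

R_L(min) ≈ 51.1 kΩ

Output resistance R_th = R_A‖R_B = (8.53 × 6.63)/15.16 = 3.730 kΩ.
The fractional drop is R_th/(R_th + R_L); requiring this ≤ 0.0680 gives R_L ≥ R_th(1/0.0680 − 1) = 3.730 × 13.71 = 51.1 kΩ.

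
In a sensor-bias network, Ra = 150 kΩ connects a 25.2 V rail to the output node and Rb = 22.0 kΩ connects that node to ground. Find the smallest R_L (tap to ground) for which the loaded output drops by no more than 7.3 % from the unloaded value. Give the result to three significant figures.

R_L(min) ≈ 244 kΩ

Output resistance R_th = Ra‖Rb = (150 × 22.0)/172.0 = 19.19 kΩ.
The fractional drop is R_th/(R_th + R_L); requiring this ≤ 0.0730 gives R_L ≥ R_th(1/0.0730 − 1) = 19.19 × 12.70 = 244 kΩ.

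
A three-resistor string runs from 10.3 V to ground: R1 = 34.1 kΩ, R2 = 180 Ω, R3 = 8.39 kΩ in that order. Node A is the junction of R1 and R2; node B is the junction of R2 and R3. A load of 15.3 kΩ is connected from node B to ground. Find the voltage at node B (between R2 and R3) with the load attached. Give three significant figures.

V ≈ 1.41 V

At node B, R3 is in parallel with the load: R3‖R_L = 5419 Ω.
Below node A the resistance is R2 + (R3‖R_L) = 5599 Ω, so V_A = 10.3 × 5599/39700 = 1.453 V.
Then V_B = V_A × (R3‖R_L)/(R2 + R3‖R_L) = 1.453 × 5419/5599 = 1.41 V.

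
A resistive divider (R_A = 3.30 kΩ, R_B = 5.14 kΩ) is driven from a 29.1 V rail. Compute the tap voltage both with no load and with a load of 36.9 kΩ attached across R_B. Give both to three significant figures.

Unloaded: 17.7 V; loaded: 16.8 V

Open-circuit: V = 29.1 × 5.14/(3.30 + 5.14) = 17.7 V.
With the load, R_B becomes R_B‖R_L = 4.512 kΩ, so V = 29.1 × 4.512/7.812 = 16.8 V.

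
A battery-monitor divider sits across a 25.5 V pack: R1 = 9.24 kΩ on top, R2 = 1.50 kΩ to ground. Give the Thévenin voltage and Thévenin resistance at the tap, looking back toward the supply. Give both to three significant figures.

V_th is the open-circuit tap voltage: 25.5 × 1.50/(9.24 + 1.50) = 3.56 V.
With the supply zeroed, R1 and R2 appear in parallel from the tap: R_th = R1‖R2 = (9.24 × 1.50)/10.74 = 1.29 kΩ.

V_th = 3.56 V, R_th = 1.29 kΩ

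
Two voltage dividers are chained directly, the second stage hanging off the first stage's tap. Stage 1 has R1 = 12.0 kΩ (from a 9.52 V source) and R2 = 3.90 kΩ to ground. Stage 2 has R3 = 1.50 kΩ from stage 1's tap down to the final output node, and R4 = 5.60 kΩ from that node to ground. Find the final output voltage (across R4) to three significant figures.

V_out ≈ 1.30 V

Stage 2 presents R3+R4 = 7.100 kΩ as a load on stage 1's tap.
Stage 1's lower leg becomes R2‖(R3+R4) = 2.517 kΩ, so V_mid = 9.52 × 2.517/14.52 = 1.651 V.
Stage 2 is itself unloaded: V_out = V_mid × R4/(R3+R4) = 1.651 × 5.60/7.100 = 1.30 V.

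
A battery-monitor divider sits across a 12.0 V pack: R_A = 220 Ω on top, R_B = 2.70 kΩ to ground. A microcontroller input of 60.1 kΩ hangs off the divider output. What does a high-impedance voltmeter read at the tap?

The load sits in parallel with R_B: R_B‖R_L = (2700 × 60100) / (2700 + 60100) = 2584 Ω.
V_out = 12.0 × 2584 / (220 + 2584) = 12.0 × 2584/2804 = 11.1 V.
(Unloaded it would have been 11.1 V.)

V_out ≈ 11.1 V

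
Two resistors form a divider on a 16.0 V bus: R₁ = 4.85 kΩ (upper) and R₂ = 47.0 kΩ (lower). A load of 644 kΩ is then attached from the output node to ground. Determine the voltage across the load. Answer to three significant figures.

V_out ≈ 14.4 V

The load sits in parallel with R₂: R₂‖R_L = (47.0 × 644) / (47.0 + 644) = 43.80 kΩ.
V_out = 16.0 × 43.80 / (4.85 + 43.80) = 16.0 × 43.80/48.65 = 14.4 V.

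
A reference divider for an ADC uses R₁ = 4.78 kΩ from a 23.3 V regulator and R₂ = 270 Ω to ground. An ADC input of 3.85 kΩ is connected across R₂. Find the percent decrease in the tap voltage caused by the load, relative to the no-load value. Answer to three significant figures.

6.22 %

The divider's output (Thévenin) resistance is R₁‖R₂ = 255.6 Ω.
Fractional drop under load = R_th/(R_th + R_L) = 255.6 / (255.6 + 3850) = 0.06225.
So the output falls by 6.22 %.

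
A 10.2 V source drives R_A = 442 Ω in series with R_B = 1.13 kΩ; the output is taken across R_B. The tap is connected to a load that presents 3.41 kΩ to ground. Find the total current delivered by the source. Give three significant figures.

R_B‖R_L = 848.7 Ω, so the source sees R_A + R_B‖R_L = 1291 Ω.
I = 10.2 V / 1291 Ω = 7.90 mA.

I ≈ 7.90 mA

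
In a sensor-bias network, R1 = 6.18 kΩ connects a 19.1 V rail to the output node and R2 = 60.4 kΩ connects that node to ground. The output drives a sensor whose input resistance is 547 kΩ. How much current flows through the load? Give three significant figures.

R2‖R_L = 54.39 kΩ; V_out = 19.1 × 54.39/60.57 = 17.15 V.
I_L = V_out / R_L = 17.15 / 547 kΩ = 0.0314 mA.

I_L ≈ 0.0314 mA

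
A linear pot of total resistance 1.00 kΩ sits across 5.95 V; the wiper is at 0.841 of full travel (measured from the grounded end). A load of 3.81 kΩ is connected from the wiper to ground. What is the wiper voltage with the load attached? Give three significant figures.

The wiper splits the pot into (1−α)R = 159.0 Ω above and αR = 841.0 Ω below.
Lower section ‖ load = 688.9 Ω.
V_wiper = 5.95 × 688.9/(159.0 + 688.9) = 4.83 V.

V ≈ 4.83 V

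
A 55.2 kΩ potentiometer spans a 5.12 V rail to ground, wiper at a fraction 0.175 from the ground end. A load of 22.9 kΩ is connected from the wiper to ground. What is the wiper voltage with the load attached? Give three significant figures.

V ≈ 0.665 V

The wiper splits the pot into (1−α)R = 45.54 kΩ above and αR = 9.660 kΩ below.
Lower section ‖ load = 6.794 kΩ.
V_wiper = 5.12 × 6.794/(45.54 + 6.794) = 0.665 V.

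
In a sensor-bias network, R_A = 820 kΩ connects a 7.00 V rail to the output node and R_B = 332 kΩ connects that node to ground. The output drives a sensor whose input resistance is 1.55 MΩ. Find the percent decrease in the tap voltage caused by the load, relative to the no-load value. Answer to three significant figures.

13.2 %

The divider's output (Thévenin) resistance is R_A‖R_B = 236.3 kΩ.
Fractional drop under load = R_th/(R_th + R_L) = 236.3 / (236.3 + 1550) = 0.1323.
So the output falls by 13.2 %.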